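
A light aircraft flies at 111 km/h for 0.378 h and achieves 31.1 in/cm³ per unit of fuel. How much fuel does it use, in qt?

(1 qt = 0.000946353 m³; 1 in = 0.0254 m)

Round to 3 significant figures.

56.1 qt

111 km/h → 30.8333 m/s
0.378 h → 1360.8 s
d = v × t = 30.8333 × 1360.8 = 41958 m
31.1 in/cm³ → 789940 m/m³
V = d / (distance per unit fuel) = 41958 / 789940 = 0.0531154 m³
In qt: 0.0531154 / 0.000946353 = 56.1264 qt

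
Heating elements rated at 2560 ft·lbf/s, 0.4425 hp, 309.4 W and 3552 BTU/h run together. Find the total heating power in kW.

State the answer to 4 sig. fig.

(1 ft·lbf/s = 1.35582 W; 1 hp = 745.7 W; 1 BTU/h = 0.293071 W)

5.151 kW

2560 ft·lbf/s × 1.35582 → 3470.9 W
0.4425 hp × 745.7 → 329.972 W
309.4 W (already W)
3552 BTU/h × 0.293071 → 1040.99 W
Combined: 3470.9 + 329.972 + 309.4 + 1040.99 = 5151.26 W
In kW: 5151.26 / 1000 = 5.15126 kW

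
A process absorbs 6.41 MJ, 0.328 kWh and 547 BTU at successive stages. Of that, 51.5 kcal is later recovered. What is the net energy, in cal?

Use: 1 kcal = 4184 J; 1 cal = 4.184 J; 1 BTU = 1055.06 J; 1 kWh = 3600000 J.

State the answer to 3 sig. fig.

1.90×10⁶ cal

6.41 MJ × 1000000 = 6.41×10⁶ J
0.328 kWh × 3600000 = 1.1808×10⁶ J
547 BTU × 1055.06 = 577118 J
51.5 kcal × 4184 = 215476 J
Result: 6.41×10⁶ + 1.1808×10⁶ + 577118 − 215476 = 7.95244×10⁶ J
In cal: 7.95244×10⁶ / 4.184 = 1.90068×10⁶ cal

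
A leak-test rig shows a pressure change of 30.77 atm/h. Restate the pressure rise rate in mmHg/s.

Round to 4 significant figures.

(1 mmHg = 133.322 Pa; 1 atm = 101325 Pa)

30.77 atm/h × 101325 Pa/atm ÷ 3600 s/h = 866.047 Pa/s
866.047 Pa/s ÷ 133.322 Pa/mmHg = 6.4959 mmHg/s

6.496 mmHg/s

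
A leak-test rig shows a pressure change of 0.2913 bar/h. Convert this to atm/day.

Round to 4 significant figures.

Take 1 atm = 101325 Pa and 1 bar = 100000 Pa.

6.900 atm/day

0.2913 bar/h × 100000 Pa/bar ÷ 3600 s/h = 8.09167 Pa/s
8.09167 Pa/s ÷ 101325 Pa/atm × 86400 s/day = 6.89978 atm/day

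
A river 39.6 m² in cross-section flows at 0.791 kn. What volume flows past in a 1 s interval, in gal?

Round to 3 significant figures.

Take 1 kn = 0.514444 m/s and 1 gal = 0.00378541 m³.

0.791 kn × 0.514444 → 0.406925 m/s
V = v × A × t = 0.406925 m/s × 39.6 m² × 1 s = 16.1142 m³
16.1142 m³ ÷ (0.00378541 m³/gal) = 4256.92 gal

4260 gal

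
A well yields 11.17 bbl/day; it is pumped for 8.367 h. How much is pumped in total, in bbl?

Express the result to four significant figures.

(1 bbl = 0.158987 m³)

3.894 bbl

11.17 bbl/day → 2.05542×10⁻⁵ m³/s
8.367 h → 30121.2 s
V = Q × t = 2.05542×10⁻⁵ × 30121.2 = 0.619117 m³
In bbl: 0.619117 / 0.158987 = 3.89414 bbl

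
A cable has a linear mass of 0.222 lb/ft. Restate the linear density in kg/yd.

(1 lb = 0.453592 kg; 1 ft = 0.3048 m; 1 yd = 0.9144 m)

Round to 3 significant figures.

0.222 lb/ft × 0.453592 kg/lb ÷ 0.3048 m/ft = 0.330372 kg/m
0.330372 kg/m × 0.9144 m/yd = 0.302092 kg/yd

0.302 kg/yd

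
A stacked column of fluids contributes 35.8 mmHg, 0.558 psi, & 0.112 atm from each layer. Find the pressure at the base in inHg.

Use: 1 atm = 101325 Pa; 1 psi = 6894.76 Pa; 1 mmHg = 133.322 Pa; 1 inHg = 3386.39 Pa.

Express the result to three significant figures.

5.90 inHg

35.8 mmHg × 133.322 → 4772.93 Pa
0.558 psi × 6894.76 → 3847.28 Pa
0.112 atm × 101325 → 11348.4 Pa
Sum: 4772.93 + 3847.28 + 11348.4 = 19968.6 Pa
In inHg: 19968.6 / 3386.39 = 5.89672 inHg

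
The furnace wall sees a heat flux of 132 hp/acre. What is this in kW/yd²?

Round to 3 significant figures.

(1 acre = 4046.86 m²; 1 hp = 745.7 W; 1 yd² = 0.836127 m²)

0.0203 kW/yd²

132 hp/acre × 745.7 W/hp ÷ 4046.86 m²/acre = 24.3232 W/m²
24.3232 W/m² ÷ 1000 W/kW × 0.836127 m²/yd² = 0.0203373 kW/yd²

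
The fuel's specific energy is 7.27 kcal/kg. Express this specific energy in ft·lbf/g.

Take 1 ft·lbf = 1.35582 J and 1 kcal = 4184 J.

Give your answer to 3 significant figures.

7.27 kcal/kg × 4184 J/kcal = 30417.7 J/kg
30417.7 J/kg ÷ 1.35582 J/ft·lbf × 0.001 kg/g = 22.4349 ft·lbf/g

22.4 ft·lbf/g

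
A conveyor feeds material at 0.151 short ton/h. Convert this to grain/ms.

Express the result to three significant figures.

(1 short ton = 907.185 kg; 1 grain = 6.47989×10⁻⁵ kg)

0.151 short ton/h × 907.185 kg/short ton ÷ 3600 s/h = 0.0380514 kg/s
0.0380514 kg/s ÷ 6.47989×10⁻⁵ kg/grain × 0.001 s/ms = 0.587223 grain/ms

0.587 grain/ms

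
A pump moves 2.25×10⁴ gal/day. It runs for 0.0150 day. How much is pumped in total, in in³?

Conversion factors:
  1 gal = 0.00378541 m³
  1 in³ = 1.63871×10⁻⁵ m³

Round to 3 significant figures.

7.80×10⁴ in³

2.25×10⁴ gal/day → 9.85784×10⁻⁴ m³/s
0.0150 day → 1296 s
V = Q × t = 9.85784×10⁻⁴ × 1296 = 1.27758 m³
In in³: 1.27758 / 1.63871×10⁻⁵ = 77962.5 in³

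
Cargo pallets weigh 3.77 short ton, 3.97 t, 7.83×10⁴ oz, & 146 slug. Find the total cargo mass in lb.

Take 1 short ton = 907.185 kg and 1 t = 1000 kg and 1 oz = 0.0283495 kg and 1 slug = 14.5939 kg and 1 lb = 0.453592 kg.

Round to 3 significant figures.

3.77 short ton × 907.185 = 3420.09 kg
3.97 t × 1000 = 3970 kg
7.83×10⁴ oz × 0.0283495 = 2219.77 kg
146 slug × 14.5939 = 2130.71 kg
Total: 3420.09 + 3970 + 2219.77 + 2130.71 = 11740.6 kg
In lb: 11740.6 / 0.453592 = 25883.6 lb

2.59×10⁴ lb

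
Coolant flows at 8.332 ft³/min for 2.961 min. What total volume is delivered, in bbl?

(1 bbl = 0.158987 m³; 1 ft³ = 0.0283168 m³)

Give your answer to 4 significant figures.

4.394 bbl

8.332 ft³/min → 0.00393226 m³/s
2.961 min → 177.66 s
V = Q × t = 0.00393226 × 177.66 = 0.698605 m³
In bbl: 0.698605 / 0.158987 = 4.3941 bbl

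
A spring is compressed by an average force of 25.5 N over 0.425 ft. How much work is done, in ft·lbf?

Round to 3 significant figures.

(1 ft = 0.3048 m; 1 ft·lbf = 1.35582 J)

2.44 ft·lbf

0.425 ft × 0.3048 → 0.12954 m
W = F × d = 25.5 N × 0.12954 m = 3.30327 J
3.30327 J ÷ (1.35582 J/ft·lbf) = 2.43636 ft·lbf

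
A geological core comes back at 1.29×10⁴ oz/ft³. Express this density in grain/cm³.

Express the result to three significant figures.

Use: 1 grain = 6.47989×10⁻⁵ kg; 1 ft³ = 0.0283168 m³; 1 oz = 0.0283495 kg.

1.29×10⁴ oz/ft³ × 0.0283495 kg/oz ÷ 0.0283168 m³/ft³ = 12914.9 kg/m³
12914.9 kg/m³ ÷ 6.47989×10⁻⁵ kg/grain × 10⁻⁶ m³/cm³ = 199.307 grain/cm³

199 grain/cm³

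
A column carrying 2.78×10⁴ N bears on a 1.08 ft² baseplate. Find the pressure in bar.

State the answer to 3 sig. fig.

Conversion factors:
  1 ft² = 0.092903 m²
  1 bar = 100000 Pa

1.08 ft² × 0.092903 → 0.100335 m²
P = F / A = 27800 N / 0.100335 m² = 277072 Pa
277072 Pa ÷ (100000 Pa/bar) = 2.77072 bar

2.77 bar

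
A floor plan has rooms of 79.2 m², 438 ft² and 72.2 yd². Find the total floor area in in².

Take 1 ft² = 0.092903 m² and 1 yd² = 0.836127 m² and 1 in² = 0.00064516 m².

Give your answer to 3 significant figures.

79.2 m² (already m²)
438 ft² × 0.092903 = 40.6915 m²
72.2 yd² × 0.836127 = 60.3684 m²
Sum: 79.2 + 40.6915 + 60.3684 = 180.26 m²
In in²: 180.26 / 0.00064516 = 279404 in²

2.79×10⁵ in²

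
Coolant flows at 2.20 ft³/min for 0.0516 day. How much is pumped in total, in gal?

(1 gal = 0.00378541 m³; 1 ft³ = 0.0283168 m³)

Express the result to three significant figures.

2.20 ft³/min → 0.00103828 m³/s
0.0516 day → 4458.24 s
V = Q × t = 0.00103828 × 4458.24 = 4.6289 m³
In gal: 4.6289 / 0.00378541 = 1222.83 gal

1220 gal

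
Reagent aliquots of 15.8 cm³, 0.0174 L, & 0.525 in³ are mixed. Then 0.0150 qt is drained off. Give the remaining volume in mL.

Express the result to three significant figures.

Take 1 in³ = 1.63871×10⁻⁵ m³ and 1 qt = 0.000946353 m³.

27.6 mL

15.8 cm³ × 10⁻⁶ = 1.58×10⁻⁵ m³
0.0174 L × 0.001 = 1.74×10⁻⁵ m³
0.525 in³ × 1.63871×10⁻⁵ = 8.60323×10⁻⁶ m³
0.0150 qt × 0.000946353 = 1.41953×10⁻⁵ m³
Result: 1.58×10⁻⁵ + 1.74×10⁻⁵ + 8.60323×10⁻⁶ − 1.41953×10⁻⁵ = 2.76079×10⁻⁵ m³
In mL: 2.76079×10⁻⁵ / 10⁻⁶ = 27.6079 mL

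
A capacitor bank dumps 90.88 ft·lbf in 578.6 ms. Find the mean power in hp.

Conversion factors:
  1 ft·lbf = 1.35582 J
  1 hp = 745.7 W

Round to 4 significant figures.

90.88 ft·lbf × 1.35582 = 123.217 J
578.6 ms × 0.001 = 0.5786 s
P = E / t = 123.217 J / 0.5786 s = 212.957 W
212.957 W ÷ (745.7 W/hp) = 0.28558 hp

0.2856 hp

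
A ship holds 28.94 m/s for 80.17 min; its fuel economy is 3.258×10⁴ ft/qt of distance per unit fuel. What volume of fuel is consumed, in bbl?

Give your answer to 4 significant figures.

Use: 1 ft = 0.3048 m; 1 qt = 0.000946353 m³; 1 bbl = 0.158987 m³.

0.08344 bbl

80.17 min → 4810.2 s
d = v × t = 28.94 × 4810.2 = 139207 m
3.258×10⁴ ft/qt → 1.04933×10⁷ m/m³
V = d / (distance per unit fuel) = 139207 / 1.04933×10⁷ = 0.0132663 m³
In bbl: 0.0132663 / 0.158987 = 0.0834427 bbl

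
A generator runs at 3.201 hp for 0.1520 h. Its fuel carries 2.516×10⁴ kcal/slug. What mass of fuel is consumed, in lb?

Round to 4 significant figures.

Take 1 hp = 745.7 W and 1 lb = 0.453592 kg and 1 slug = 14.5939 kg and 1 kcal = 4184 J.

0.3992 lb

3.201 hp → 2386.99 W
0.1520 h → 547.2 s
E = P × t = 2386.99 × 547.2 = 1.30616×10⁶ J
2.516×10⁴ kcal/slug → 7.21325×10⁶ J/kg
m = E / e_s = 1.30616×10⁶ / 7.21325×10⁶ = 0.181078 kg
In lb: 0.181078 / 0.453592 = 0.399209 lb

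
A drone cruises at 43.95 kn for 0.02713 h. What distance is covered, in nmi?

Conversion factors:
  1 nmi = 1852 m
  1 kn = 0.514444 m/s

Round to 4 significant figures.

1.192 nmi

43.95 kn × 0.514444 = 22.6098 m/s
0.02713 h × 3600 = 97.668 s
d = v × t = 22.6098 m/s × 97.668 s = 2208.25 m
2208.25 m ÷ (1852 m/nmi) = 1.19236 nmi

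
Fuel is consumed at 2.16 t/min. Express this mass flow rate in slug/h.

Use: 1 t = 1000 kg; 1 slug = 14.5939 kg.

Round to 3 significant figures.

8880 slug/h

2.16 t/min × 1000 kg/t ÷ 60 s/min = 36 kg/s
36 kg/s ÷ 14.5939 kg/slug × 3600 s/h = 8880.42 slug/h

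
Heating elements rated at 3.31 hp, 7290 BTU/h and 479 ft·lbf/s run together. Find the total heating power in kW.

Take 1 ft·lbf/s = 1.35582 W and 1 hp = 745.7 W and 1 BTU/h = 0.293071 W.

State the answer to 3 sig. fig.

5.25 kW

3.31 hp × 745.7 = 2468.27 W
7290 BTU/h × 0.293071 = 2136.49 W
479 ft·lbf/s × 1.35582 = 649.438 W
Total: 2468.27 + 2136.49 + 649.438 = 5254.2 W
In kW: 5254.2 / 1000 = 5.2542 kW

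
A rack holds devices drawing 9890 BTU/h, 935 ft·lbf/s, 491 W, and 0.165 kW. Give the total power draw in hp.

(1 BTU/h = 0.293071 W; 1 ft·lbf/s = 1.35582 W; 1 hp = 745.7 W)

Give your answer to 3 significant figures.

6.47 hp

9890 BTU/h × 0.293071 = 2898.47 W
935 ft·lbf/s × 1.35582 = 1267.69 W
491 W (already W)
0.165 kW × 1000 = 165 W
Total: 2898.47 + 1267.69 + 491 + 165 = 4822.16 W
In hp: 4822.16 / 745.7 = 6.46662 hp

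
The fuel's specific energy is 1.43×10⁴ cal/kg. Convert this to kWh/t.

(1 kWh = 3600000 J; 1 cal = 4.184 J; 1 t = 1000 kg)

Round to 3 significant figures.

16.6 kWh/t

1.43×10⁴ cal/kg × 4.184 J/cal = 59831.2 J/kg
59831.2 J/kg ÷ 3600000 J/kWh × 1000 kg/t = 16.6198 kWh/t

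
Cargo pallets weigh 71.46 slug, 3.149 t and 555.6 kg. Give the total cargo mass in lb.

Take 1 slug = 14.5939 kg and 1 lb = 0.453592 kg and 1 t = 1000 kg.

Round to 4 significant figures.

1.047×10⁴ lb

71.46 slug × 14.5939 = 1042.88 kg
3.149 t × 1000 = 3149 kg
555.6 kg (already kg)
Sum: 1042.88 + 3149 + 555.6 = 4747.48 kg
In lb: 4747.48 / 0.453592 = 10466.4 lb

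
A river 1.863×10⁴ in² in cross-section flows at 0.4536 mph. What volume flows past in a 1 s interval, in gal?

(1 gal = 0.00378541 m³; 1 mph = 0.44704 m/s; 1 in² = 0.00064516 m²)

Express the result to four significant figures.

643.9 gal

0.4536 mph × 0.44704 → 0.202777 m/s
1.863×10⁴ in² × 0.00064516 → 12.0193 m²
V = v × A × t = 0.202777 m/s × 12.0193 m² × 1 s = 2.43724 m³
2.43724 m³ ÷ (0.00378541 m³/gal) = 643.851 gal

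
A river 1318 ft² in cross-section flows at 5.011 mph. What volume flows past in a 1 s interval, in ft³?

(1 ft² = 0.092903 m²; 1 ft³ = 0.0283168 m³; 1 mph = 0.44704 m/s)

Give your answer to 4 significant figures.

5.011 mph × 0.44704 = 2.24012 m/s
1318 ft² × 0.092903 = 122.446 m²
V = v × A × t = 2.24012 m/s × 122.446 m² × 1 s = 274.294 m³
274.294 m³ ÷ (0.0283168 m³/ft³) = 9686.62 ft³

9687 ft³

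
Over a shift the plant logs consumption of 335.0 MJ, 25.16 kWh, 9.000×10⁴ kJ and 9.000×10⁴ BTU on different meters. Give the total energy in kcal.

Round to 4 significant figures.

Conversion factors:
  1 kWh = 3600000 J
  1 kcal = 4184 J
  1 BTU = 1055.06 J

335.0 MJ × 1000000 = 3.35×10⁸ J
25.16 kWh × 3600000 = 9.0576×10⁷ J
9.000×10⁴ kJ × 1000 = 9×10⁷ J
9.000×10⁴ BTU × 1055.06 = 9.49554×10⁷ J
Total: 3.35×10⁸ + 9.0576×10⁷ + 9×10⁷ + 9.49554×10⁷ = 6.10531×10⁸ J
In kcal: 6.10531×10⁸ / 4184 = 145920 kcal

1.459×10⁵ kcal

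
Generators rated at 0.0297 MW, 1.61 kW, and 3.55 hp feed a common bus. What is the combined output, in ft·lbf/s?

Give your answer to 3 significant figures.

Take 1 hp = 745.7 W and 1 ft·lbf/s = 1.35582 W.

0.0297 MW × 1000000 = 29700 W
1.61 kW × 1000 = 1610 W
3.55 hp × 745.7 = 2647.24 W
Combined: 29700 + 1610 + 2647.24 = 33957.2 W
In ft·lbf/s: 33957.2 / 1.35582 = 25045.5 ft·lbf/s

2.50×10⁴ ft·lbf/s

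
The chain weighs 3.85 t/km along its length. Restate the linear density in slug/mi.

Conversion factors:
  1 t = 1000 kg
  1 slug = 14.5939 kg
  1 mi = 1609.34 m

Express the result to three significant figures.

3.85 t/km × 1000 kg/t ÷ 1000 m/km = 3.85 kg/m
3.85 kg/m ÷ 14.5939 kg/slug × 1609.34 m/mi = 424.558 slug/mi

425 slug/mi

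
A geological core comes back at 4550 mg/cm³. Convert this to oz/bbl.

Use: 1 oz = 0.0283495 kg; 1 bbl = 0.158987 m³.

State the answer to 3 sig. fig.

2.55×10⁴ oz/bbl

4550 mg/cm³ × 10⁻⁶ kg/mg ÷ 10⁻⁶ m³/cm³ = 4550 kg/m³
4550 kg/m³ ÷ 0.0283495 kg/oz × 0.158987 m³/bbl = 25516.9 oz/bbl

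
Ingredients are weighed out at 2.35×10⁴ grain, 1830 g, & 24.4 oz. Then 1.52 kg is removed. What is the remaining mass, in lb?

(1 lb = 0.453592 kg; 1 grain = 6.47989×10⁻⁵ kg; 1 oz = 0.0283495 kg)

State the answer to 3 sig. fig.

2.35×10⁴ grain × 6.47989×10⁻⁵ = 1.52277 kg
1830 g × 0.001 = 1.83 kg
24.4 oz × 0.0283495 = 0.691728 kg
1.52 kg (already kg)
Net: 1.52277 + 1.83 + 0.691728 − 1.52 = 2.5245 kg
In lb: 2.5245 / 0.453592 = 5.56557 lb

5.57 lb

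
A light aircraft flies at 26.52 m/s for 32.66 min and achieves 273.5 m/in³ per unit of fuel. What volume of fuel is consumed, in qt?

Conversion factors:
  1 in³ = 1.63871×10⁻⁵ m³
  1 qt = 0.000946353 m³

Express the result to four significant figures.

3.290 qt

32.66 min → 1959.6 s
d = v × t = 26.52 × 1959.6 = 51968.6 m
273.5 m/in³ → 1.669×10⁷ m/m³
V = d / (distance per unit fuel) = 51968.6 / 1.669×10⁷ = 0.00311376 m³
In qt: 0.00311376 / 0.000946353 = 3.29027 qt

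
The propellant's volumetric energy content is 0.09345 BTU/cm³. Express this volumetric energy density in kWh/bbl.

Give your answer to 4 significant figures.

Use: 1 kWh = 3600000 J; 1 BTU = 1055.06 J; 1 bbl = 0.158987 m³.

0.09345 BTU/cm³ × 1055.06 J/BTU ÷ 10⁻⁶ m³/cm³ = 9.85954×10⁷ J/m³
9.85954×10⁷ J/m³ ÷ 3600000 J/kWh × 0.158987 m³/bbl = 4.35427 kWh/bbl

4.354 kWh/bbl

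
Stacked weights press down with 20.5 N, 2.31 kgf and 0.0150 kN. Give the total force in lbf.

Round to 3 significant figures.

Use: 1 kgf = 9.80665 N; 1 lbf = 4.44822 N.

13.1 lbf

20.5 N (already N)
2.31 kgf × 9.80665 = 22.6534 N
0.0150 kN × 1000 = 15 N
Total: 20.5 + 22.6534 + 15 = 58.1534 N
In lbf: 58.1534 / 4.44822 = 13.0734 lbf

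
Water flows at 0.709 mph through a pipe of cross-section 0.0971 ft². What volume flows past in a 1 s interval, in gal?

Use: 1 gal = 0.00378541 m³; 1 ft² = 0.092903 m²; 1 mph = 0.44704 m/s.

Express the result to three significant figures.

0.755 gal

0.709 mph × 0.44704 = 0.316951 m/s
0.0971 ft² × 0.092903 = 0.00902088 m²
V = v × A × t = 0.316951 m/s × 0.00902088 m² × 1 s = 0.00285918 m³
0.00285918 m³ ÷ (0.00378541 m³/gal) = 0.755316 gal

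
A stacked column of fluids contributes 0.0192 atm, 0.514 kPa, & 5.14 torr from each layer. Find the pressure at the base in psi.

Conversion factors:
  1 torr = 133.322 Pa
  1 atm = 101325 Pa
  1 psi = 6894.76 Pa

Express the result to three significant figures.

0.456 psi

0.0192 atm × 101325 = 1945.44 Pa
0.514 kPa × 1000 = 514 Pa
5.14 torr × 133.322 = 685.275 Pa
Sum: 1945.44 + 514 + 685.275 = 3144.72 Pa
In psi: 3144.72 / 6894.76 = 0.456103 psi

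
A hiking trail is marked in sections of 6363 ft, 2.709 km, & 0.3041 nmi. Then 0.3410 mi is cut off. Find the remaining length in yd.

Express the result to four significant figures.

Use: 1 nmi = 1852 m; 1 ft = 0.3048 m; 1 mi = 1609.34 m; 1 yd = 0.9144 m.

5099 yd

6363 ft × 0.3048 = 1939.44 m
2.709 km × 1000 = 2709 m
0.3041 nmi × 1852 = 563.193 m
0.3410 mi × 1609.34 = 548.785 m
Net: 1939.44 + 2709 + 563.193 − 548.785 = 4662.85 m
In yd: 4662.85 / 0.9144 = 5099.35 yd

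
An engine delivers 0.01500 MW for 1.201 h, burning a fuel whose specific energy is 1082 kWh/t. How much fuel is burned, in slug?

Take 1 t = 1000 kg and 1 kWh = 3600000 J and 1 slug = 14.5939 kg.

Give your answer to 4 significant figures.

1.141 slug

0.01500 MW → 15000 W
1.201 h → 4323.6 s
E = P × t = 15000 × 4323.6 = 6.4854×10⁷ J
1082 kWh/t → 3.8952×10⁶ J/kg
m = E / e_s = 6.4854×10⁷ / 3.8952×10⁶ = 16.6497 kg
In slug: 16.6497 / 14.5939 = 1.14087 slug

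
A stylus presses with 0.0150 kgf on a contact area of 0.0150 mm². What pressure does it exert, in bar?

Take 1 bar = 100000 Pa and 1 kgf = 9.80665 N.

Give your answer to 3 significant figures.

0.0150 kgf × 9.80665 = 0.1471 N
0.0150 mm² × 10⁻⁶ = 1.5×10⁻⁸ m²
P = F / A = 0.1471 N / 1.5×10⁻⁸ m² = 9.80667×10⁶ Pa
9.80667×10⁶ Pa ÷ (100000 Pa/bar) = 98.0667 bar

98.1 bar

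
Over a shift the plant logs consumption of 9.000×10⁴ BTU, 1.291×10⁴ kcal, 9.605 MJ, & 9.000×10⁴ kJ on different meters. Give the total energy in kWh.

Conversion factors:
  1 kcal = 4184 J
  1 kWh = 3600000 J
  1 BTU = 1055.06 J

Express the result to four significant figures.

69.05 kWh

9.000×10⁴ BTU × 1055.06 = 9.49554×10⁷ J
1.291×10⁴ kcal × 4184 = 5.40154×10⁷ J
9.605 MJ × 1000000 = 9.605×10⁶ J
9.000×10⁴ kJ × 1000 = 9×10⁷ J
Sum: 9.49554×10⁷ + 5.40154×10⁷ + 9.605×10⁶ + 9×10⁷ = 2.48576×10⁸ J
In kWh: 2.48576×10⁸ / 3600000 = 69.0489 kWh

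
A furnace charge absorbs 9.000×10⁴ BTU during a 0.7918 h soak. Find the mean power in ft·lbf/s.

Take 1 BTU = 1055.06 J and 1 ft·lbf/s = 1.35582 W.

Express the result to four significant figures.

2.457×10⁴ ft·lbf/s

9.000×10⁴ BTU × 1055.06 = 9.49554×10⁷ J
0.7918 h × 3600 = 2850.48 s
P = E / t = 9.49554×10⁷ J / 2850.48 s = 33312.1 W
33312.1 W ÷ (1.35582 W/ft·lbf/s) = 24569.7 ft·lbf/s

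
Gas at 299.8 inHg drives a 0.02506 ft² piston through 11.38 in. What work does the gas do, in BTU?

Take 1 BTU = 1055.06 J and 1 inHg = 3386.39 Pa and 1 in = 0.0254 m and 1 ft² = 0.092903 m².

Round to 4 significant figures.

0.6476 BTU

299.8 inHg → 1.01524×10⁶ Pa
0.02506 ft² → 0.00232815 m²
F = P × A = 1.01524×10⁶ × 0.00232815 = 2363.63 N
11.38 in → 0.289052 m
W = F × d = 2363.63 × 0.289052 = 683.212 J
In BTU: 683.212 / 1055.06 = 0.647557 BTU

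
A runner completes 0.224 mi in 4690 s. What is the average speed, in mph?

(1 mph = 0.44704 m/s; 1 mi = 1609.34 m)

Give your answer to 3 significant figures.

0.224 mi × 1609.34 = 360.492 m
v = d / t = 360.492 m / 4690 s = 0.076864 m/s
0.076864 m/s ÷ (0.44704 m/s/mph) = 0.17194 mph

0.172 mph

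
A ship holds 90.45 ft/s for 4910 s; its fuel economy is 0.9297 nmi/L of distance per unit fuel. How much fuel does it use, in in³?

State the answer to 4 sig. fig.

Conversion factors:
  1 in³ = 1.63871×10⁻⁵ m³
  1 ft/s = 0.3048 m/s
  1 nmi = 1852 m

4798 in³

90.45 ft/s → 27.5692 m/s
d = v × t = 27.5692 × 4910 = 135365 m
0.9297 nmi/L → 1.7218×10⁶ m/m³
V = d / (distance per unit fuel) = 135365 / 1.7218×10⁶ = 0.0786183 m³
In in³: 0.0786183 / 1.63871×10⁻⁵ = 4797.57 in³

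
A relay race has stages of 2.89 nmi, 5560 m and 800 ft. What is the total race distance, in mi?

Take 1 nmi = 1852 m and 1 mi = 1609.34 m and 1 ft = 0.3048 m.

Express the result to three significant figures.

2.89 nmi × 1852 = 5352.28 m
5560 m (already m)
800 ft × 0.3048 = 243.84 m
Total: 5352.28 + 5560 + 243.84 = 11156.1 m
In mi: 11156.1 / 1609.34 = 6.9321 mi

6.93 mi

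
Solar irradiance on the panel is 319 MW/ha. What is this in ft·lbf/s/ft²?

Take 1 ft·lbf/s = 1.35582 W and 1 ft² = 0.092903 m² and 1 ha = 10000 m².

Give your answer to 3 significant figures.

2190 ft·lbf/s/ft²

319 MW/ha × 1000000 W/MW ÷ 10000 m²/ha = 31900 W/m²
31900 W/m² ÷ 1.35582 W/ft·lbf/s × 0.092903 m²/ft² = 2185.84 ft·lbf/s/ft²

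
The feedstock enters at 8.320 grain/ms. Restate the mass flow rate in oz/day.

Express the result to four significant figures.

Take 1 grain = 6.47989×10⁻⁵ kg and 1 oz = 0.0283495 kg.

8.320 grain/ms × 6.47989×10⁻⁵ kg/grain ÷ 0.001 s/ms = 0.539127 kg/s
0.539127 kg/s ÷ 0.0283495 kg/oz × 86400 s/day = 1.64308×10⁶ oz/day

1.643×10⁶ oz/day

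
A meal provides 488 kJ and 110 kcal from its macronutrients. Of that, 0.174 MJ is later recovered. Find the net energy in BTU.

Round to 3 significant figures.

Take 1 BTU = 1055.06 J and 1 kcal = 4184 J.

734 BTU

488 kJ × 1000 → 488000 J
110 kcal × 4184 → 460240 J
0.174 MJ × 1000000 → 174000 J
Sum: 488000 + 460240 − 174000 = 774240 J
In BTU: 774240 / 1055.06 = 733.835 BTU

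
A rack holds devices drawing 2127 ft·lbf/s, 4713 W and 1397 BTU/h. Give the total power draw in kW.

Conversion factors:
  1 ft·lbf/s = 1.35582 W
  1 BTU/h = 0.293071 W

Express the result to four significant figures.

2127 ft·lbf/s × 1.35582 = 2883.83 W
4713 W (already W)
1397 BTU/h × 0.293071 = 409.42 W
Combined: 2883.83 + 4713 + 409.42 = 8006.25 W
In kW: 8006.25 / 1000 = 8.00625 kW

8.006 kW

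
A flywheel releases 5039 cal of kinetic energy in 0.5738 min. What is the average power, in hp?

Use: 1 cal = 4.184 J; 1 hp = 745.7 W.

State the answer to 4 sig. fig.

5039 cal × 4.184 → 21083.2 J
0.5738 min × 60 → 34.428 s
P = E / t = 21083.2 J / 34.428 s = 612.385 W
612.385 W ÷ (745.7 W/hp) = 0.821222 hp

0.8212 hp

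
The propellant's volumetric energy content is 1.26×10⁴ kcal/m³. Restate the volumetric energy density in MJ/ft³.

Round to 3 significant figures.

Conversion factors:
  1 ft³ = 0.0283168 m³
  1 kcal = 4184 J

1.49 MJ/ft³

1.26×10⁴ kcal/m³ × 4184 J/kcal = 5.27184×10⁷ J/m³
5.27184×10⁷ J/m³ ÷ 1000000 J/MJ × 0.0283168 m³/ft³ = 1.49282 MJ/ft³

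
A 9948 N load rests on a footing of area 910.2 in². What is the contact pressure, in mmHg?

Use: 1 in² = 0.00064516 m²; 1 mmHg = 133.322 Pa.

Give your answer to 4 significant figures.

127.1 mmHg

910.2 in² × 0.00064516 = 0.587225 m²
P = F / A = 9948 N / 0.587225 m² = 16940.7 Pa
16940.7 Pa ÷ (133.322 Pa/mmHg) = 127.066 mmHg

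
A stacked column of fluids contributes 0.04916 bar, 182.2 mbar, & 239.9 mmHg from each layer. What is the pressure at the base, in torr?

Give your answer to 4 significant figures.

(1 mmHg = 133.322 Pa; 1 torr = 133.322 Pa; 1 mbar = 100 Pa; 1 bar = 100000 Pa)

0.04916 bar × 100000 → 4916 Pa
182.2 mbar × 100 → 18220 Pa
239.9 mmHg × 133.322 → 31983.9 Pa
Sum: 4916 + 18220 + 31983.9 = 55119.9 Pa
In torr: 55119.9 / 133.322 = 413.434 torr

413.4 torr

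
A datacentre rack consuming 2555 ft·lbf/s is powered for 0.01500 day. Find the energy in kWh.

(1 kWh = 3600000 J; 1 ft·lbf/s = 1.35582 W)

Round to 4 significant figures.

1.247 kWh

2555 ft·lbf/s × 1.35582 = 3464.12 W
0.01500 day × 86400 = 1296 s
E = P × t = 3464.12 W × 1296 s = 4.4895×10⁶ J
4.4895×10⁶ J ÷ (3600000 J/kWh) = 1.24708 kWh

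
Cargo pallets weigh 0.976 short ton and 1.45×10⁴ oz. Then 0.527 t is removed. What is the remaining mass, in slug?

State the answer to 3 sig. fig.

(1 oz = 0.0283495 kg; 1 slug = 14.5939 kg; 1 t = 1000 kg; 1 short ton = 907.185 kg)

0.976 short ton × 907.185 = 885.413 kg
1.45×10⁴ oz × 0.0283495 = 411.068 kg
0.527 t × 1000 = 527 kg
Net: 885.413 + 411.068 − 527 = 769.481 kg
In slug: 769.481 / 14.5939 = 52.7262 slug

52.7 slug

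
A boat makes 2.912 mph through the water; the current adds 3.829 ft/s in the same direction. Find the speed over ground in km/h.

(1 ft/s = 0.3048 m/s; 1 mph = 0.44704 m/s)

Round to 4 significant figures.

2.912 mph × 0.44704 = 1.30178 m/s
3.829 ft/s × 0.3048 = 1.16708 m/s
Total: 1.30178 + 1.16708 = 2.46886 m/s
In km/h: 2.46886 / (1/3.6) = 8.8879 km/h

8.888 km/h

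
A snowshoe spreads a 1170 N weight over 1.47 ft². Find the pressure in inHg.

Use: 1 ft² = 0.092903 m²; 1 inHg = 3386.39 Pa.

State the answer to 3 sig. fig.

2.53 inHg

1.47 ft² × 0.092903 → 0.136567 m²
P = F / A = 1170 N / 0.136567 m² = 8567.22 Pa
8567.22 Pa ÷ (3386.39 Pa/inHg) = 2.5299 inHg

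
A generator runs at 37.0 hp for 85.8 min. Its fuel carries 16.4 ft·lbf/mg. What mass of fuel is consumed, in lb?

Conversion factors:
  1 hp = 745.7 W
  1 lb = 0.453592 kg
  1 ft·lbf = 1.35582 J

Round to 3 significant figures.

37.0 hp → 27590.9 W
85.8 min → 5148 s
E = P × t = 27590.9 × 5148 = 1.42038×10⁸ J
16.4 ft·lbf/mg → 2.22354×10⁷ J/kg
m = E / e_s = 1.42038×10⁸ / 2.22354×10⁷ = 6.38792 kg
In lb: 6.38792 / 0.453592 = 14.083 lb

14.1 lb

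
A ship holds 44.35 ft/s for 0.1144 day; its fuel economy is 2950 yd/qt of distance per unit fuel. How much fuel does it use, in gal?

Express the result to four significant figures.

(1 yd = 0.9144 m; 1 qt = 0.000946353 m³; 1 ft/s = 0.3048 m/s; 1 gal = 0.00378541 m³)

44.35 ft/s → 13.5179 m/s
0.1144 day → 9884.16 s
d = v × t = 13.5179 × 9884.16 = 133613 m
2950 yd/qt → 2.8504×10⁶ m/m³
V = d / (distance per unit fuel) = 133613 / 2.8504×10⁶ = 0.0468752 m³
In gal: 0.0468752 / 0.00378541 = 12.3831 gal

12.38 gal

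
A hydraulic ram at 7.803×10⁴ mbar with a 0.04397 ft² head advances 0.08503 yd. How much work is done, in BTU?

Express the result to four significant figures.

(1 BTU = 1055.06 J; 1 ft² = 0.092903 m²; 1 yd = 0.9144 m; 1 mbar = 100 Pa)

7.803×10⁴ mbar → 7.803×10⁶ Pa
0.04397 ft² → 0.00408494 m²
F = P × A = 7.803×10⁶ × 0.00408494 = 31874.8 N
0.08503 yd → 0.0777514 m
W = F × d = 31874.8 × 0.0777514 = 2478.31 J
In BTU: 2478.31 / 1055.06 = 2.34898 BTU

2.349 BTU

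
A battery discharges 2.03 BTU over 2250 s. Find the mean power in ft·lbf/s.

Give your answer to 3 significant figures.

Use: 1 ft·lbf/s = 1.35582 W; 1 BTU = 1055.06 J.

2.03 BTU × 1055.06 → 2141.77 J
P = E / t = 2141.77 J / 2250 s = 0.951898 W
0.951898 W ÷ (1.35582 W/ft·lbf/s) = 0.702083 ft·lbf/s

0.702 ft·lbf/s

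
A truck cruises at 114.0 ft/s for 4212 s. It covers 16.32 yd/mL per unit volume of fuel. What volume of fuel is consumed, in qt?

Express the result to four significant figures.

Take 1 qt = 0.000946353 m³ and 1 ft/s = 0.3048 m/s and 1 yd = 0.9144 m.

114.0 ft/s → 34.7472 m/s
d = v × t = 34.7472 × 4212 = 146355 m
16.32 yd/mL → 1.4923×10⁷ m/m³
V = d / (distance per unit fuel) = 146355 / 1.4923×10⁷ = 0.00980734 m³
In qt: 0.00980734 / 0.000946353 = 10.3633 qt

10.36 qt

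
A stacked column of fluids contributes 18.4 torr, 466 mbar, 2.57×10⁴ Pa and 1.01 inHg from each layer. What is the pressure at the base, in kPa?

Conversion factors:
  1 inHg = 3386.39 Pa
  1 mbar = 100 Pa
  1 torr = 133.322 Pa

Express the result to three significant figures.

78.2 kPa

18.4 torr × 133.322 = 2453.12 Pa
466 mbar × 100 = 46600 Pa
2.57×10⁴ Pa (already Pa)
1.01 inHg × 3386.39 = 3420.25 Pa
Combined: 2453.12 + 46600 + 25700 + 3420.25 = 78173.4 Pa
In kPa: 78173.4 / 1000 = 78.1734 kPa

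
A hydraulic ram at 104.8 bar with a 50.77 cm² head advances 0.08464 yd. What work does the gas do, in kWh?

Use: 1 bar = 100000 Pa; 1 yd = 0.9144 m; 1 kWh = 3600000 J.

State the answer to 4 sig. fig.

104.8 bar → 1.048×10⁷ Pa
50.77 cm² → 0.005077 m²
F = P × A = 1.048×10⁷ × 0.005077 = 53207 N
0.08464 yd → 0.0773948 m
W = F × d = 53207 × 0.0773948 = 4117.95 J
In kWh: 4117.95 / 3600000 = 0.00114387 kWh

0.001144 kWh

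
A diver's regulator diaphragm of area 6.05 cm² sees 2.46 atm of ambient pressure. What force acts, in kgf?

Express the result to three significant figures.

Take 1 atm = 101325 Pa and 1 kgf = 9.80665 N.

2.46 atm × 101325 = 249260 Pa
6.05 cm² × 0.0001 = 6.05×10⁻⁴ m²
F = P × A = 249260 Pa × 6.05×10⁻⁴ m² = 150.802 N
150.802 N ÷ (9.80665 N/kgf) = 15.3775 kgf

15.4 kgf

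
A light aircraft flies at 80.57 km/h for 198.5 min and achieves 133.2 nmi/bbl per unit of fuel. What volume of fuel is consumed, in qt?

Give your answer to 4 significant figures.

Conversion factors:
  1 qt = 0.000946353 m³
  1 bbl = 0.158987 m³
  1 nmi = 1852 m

181.5 qt

80.57 km/h → 22.3806 m/s
198.5 min → 11910 s
d = v × t = 22.3806 × 11910 = 266553 m
133.2 nmi/bbl → 1.55161×10⁶ m/m³
V = d / (distance per unit fuel) = 266553 / 1.55161×10⁶ = 0.171791 m³
In qt: 0.171791 / 0.000946353 = 181.53 qt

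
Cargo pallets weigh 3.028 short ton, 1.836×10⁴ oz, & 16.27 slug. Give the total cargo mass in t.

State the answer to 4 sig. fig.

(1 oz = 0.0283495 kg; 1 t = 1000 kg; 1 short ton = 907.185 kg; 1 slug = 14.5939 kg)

3.028 short ton × 907.185 = 2746.96 kg
1.836×10⁴ oz × 0.0283495 = 520.497 kg
16.27 slug × 14.5939 = 237.443 kg
Total: 2746.96 + 520.497 + 237.443 = 3504.9 kg
In t: 3504.9 / 1000 = 3.5049 t

3.505 t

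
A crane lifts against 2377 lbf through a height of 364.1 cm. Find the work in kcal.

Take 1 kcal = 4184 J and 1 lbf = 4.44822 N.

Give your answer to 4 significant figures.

2377 lbf × 4.44822 → 10573.4 N
364.1 cm × 0.01 → 3.641 m
W = F × d = 10573.4 N × 3.641 m = 38497.7 J
38497.7 J ÷ (4184 J/kcal) = 9.20117 kcal

9.201 kcal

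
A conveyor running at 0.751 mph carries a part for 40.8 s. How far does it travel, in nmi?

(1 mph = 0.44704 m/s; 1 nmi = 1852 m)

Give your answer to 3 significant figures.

0.751 mph × 0.44704 → 0.335727 m/s
d = v × t = 0.335727 m/s × 40.8 s = 13.6977 m
13.6977 m ÷ (1852 m/nmi) = 0.00739617 nmi

0.00740 nmi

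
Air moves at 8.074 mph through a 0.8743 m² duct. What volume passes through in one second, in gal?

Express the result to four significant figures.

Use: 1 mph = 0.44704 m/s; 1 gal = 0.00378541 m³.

833.6 gal

8.074 mph × 0.44704 → 3.6094 m/s
V = v × A × t = 3.6094 m/s × 0.8743 m² × 1 s = 3.1557 m³
3.1557 m³ ÷ (0.00378541 m³/gal) = 833.648 gal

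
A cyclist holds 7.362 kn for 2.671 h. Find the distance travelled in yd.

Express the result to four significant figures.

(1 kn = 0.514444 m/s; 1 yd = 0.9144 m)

7.362 kn × 0.514444 → 3.78734 m/s
2.671 h × 3600 → 9615.6 s
d = v × t = 3.78734 m/s × 9615.6 s = 36417.5 m
36417.5 m ÷ (0.9144 m/yd) = 39826.7 yd

3.983×10⁴ yd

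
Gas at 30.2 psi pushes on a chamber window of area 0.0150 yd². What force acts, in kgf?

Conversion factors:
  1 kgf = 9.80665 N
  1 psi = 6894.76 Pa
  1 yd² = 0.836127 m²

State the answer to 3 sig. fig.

266 kgf

30.2 psi × 6894.76 → 208222 Pa
0.0150 yd² × 0.836127 → 0.0125419 m²
F = P × A = 208222 Pa × 0.0125419 m² = 2611.5 N
2611.5 N ÷ (9.80665 N/kgf) = 266.299 kgf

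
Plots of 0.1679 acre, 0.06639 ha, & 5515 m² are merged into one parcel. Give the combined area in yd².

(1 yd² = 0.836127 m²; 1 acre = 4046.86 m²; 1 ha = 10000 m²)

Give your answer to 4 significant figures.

8203 yd²

0.1679 acre × 4046.86 = 679.468 m²
0.06639 ha × 10000 = 663.9 m²
5515 m² (already m²)
Total: 679.468 + 663.9 + 5515 = 6858.37 m²
In yd²: 6858.37 / 0.836127 = 8202.55 yd²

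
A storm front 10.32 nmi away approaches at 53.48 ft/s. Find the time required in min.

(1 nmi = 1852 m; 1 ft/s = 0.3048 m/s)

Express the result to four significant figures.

19.54 min

10.32 nmi × 1852 → 19112.6 m
53.48 ft/s × 0.3048 → 16.3007 m/s
t = d / v = 19112.6 m / 16.3007 m/s = 1172.5 s
1172.5 s ÷ (60 s/min) = 19.5417 min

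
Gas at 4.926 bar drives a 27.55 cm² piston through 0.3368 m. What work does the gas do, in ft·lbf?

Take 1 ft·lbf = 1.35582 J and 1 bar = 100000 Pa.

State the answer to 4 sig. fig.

337.1 ft·lbf

4.926 bar → 492600 Pa
27.55 cm² → 0.002755 m²
F = P × A = 492600 × 0.002755 = 1357.11 N
W = F × d = 1357.11 × 0.3368 = 457.075 J
In ft·lbf: 457.075 / 1.35582 = 337.121 ft·lbf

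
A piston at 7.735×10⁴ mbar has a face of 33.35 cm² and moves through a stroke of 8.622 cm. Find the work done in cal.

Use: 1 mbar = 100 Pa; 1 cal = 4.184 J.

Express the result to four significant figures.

7.735×10⁴ mbar → 7.735×10⁶ Pa
33.35 cm² → 0.003335 m²
F = P × A = 7.735×10⁶ × 0.003335 = 25796.2 N
8.622 cm → 0.08622 m
W = F × d = 25796.2 × 0.08622 = 2224.15 J
In cal: 2224.15 / 4.184 = 531.585 cal

531.6 cal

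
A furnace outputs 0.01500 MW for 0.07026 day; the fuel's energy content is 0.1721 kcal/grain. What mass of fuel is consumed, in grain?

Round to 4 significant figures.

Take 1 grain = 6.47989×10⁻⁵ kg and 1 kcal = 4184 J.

1.265×10⁵ grain

0.01500 MW → 15000 W
0.07026 day → 6070.46 s
E = P × t = 15000 × 6070.46 = 9.10569×10⁷ J
0.1721 kcal/grain → 1.11123×10⁷ J/kg
m = E / e_s = 9.10569×10⁷ / 1.11123×10⁷ = 8.19424 kg
In grain: 8.19424 / 6.47989×10⁻⁵ = 126456 grain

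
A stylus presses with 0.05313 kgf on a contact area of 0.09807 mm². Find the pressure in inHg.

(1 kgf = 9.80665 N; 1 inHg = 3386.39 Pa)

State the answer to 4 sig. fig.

1569 inHg

0.05313 kgf × 9.80665 = 0.521027 N
0.09807 mm² × 10⁻⁶ = 9.807×10⁻⁸ m²
P = F / A = 0.521027 N / 9.807×10⁻⁸ m² = 5.31281×10⁶ Pa
5.31281×10⁶ Pa ÷ (3386.39 Pa/inHg) = 1568.87 inHg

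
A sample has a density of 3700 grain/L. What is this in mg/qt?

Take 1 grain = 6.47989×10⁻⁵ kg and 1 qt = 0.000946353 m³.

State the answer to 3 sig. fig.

2.27×10⁵ mg/qt

3700 grain/L × 6.47989×10⁻⁵ kg/grain ÷ 0.001 m³/L = 239.756 kg/m³
239.756 kg/m³ ÷ 10⁻⁶ kg/mg × 0.000946353 m³/qt = 226894 mg/qt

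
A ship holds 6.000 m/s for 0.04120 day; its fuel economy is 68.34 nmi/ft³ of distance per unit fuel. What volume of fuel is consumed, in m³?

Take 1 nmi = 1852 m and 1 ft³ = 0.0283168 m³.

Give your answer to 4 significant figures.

0.004778 m³

0.04120 day → 3559.68 s
d = v × t = 6 × 3559.68 = 21358.1 m
68.34 nmi/ft³ → 4.46963×10⁶ m/m³
V = d / (distance per unit fuel) = 21358.1 / 4.46963×10⁶ = 0.00477849 m³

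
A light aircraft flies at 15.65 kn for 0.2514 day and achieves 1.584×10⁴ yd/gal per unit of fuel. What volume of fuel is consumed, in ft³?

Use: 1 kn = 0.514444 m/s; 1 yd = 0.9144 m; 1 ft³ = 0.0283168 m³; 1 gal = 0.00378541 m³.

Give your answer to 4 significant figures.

15.65 kn → 8.05105 m/s
0.2514 day → 21721 s
d = v × t = 8.05105 × 21721 = 174877 m
1.584×10⁴ yd/gal → 3.8263×10⁶ m/m³
V = d / (distance per unit fuel) = 174877 / 3.8263×10⁶ = 0.0457039 m³
In ft³: 0.0457039 / 0.0283168 = 1.61402 ft³

1.614 ft³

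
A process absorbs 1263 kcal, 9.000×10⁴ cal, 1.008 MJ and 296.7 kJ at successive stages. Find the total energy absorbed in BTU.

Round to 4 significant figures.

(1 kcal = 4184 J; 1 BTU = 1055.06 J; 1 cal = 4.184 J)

1263 kcal × 4184 = 5.28439×10⁶ J
9.000×10⁴ cal × 4.184 = 376560 J
1.008 MJ × 1000000 = 1.008×10⁶ J
296.7 kJ × 1000 = 296700 J
Combined: 5.28439×10⁶ + 376560 + 1.008×10⁶ + 296700 = 6.96565×10⁶ J
In BTU: 6.96565×10⁶ / 1055.06 = 6602.14 BTU

6602 BTU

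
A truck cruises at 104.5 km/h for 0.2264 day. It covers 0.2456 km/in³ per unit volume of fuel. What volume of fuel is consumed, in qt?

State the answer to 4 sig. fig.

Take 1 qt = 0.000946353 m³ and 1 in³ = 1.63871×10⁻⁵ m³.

104.5 km/h → 29.0278 m/s
0.2264 day → 19561 s
d = v × t = 29.0278 × 19561 = 567813 m
0.2456 km/in³ → 1.49874×10⁷ m/m³
V = d / (distance per unit fuel) = 567813 / 1.49874×10⁷ = 0.037886 m³
In qt: 0.037886 / 0.000946353 = 40.0337 qt

40.03 qt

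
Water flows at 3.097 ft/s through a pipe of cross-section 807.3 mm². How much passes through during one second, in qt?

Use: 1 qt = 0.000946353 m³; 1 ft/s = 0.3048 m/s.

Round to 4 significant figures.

3.097 ft/s × 0.3048 = 0.943966 m/s
807.3 mm² × 10⁻⁶ = 8.073×10⁻⁴ m²
V = v × A × t = 0.943966 m/s × 8.073×10⁻⁴ m² × 1 s = 7.62064×10⁻⁴ m³
7.62064×10⁻⁴ m³ ÷ (0.000946353 m³/qt) = 0.805264 qt

0.8053 qt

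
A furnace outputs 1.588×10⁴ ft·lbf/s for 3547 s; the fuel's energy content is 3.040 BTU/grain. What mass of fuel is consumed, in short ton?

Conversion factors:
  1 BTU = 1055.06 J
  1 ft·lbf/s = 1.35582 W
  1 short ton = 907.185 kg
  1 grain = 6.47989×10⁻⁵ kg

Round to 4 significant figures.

1.588×10⁴ ft·lbf/s → 21530.4 W
E = P × t = 21530.4 × 3547 = 7.63683×10⁷ J
3.040 BTU/grain → 4.94975×10⁷ J/kg
m = E / e_s = 7.63683×10⁷ / 4.94975×10⁷ = 1.54287 kg
In short ton: 1.54287 / 907.185 = 0.00170072 short ton

0.001701 short ton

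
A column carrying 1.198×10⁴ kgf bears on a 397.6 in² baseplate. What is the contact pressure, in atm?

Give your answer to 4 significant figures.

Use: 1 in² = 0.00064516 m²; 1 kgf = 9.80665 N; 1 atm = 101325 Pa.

1.198×10⁴ kgf × 9.80665 = 117484 N
397.6 in² × 0.00064516 = 0.256516 m²
P = F / A = 117484 N / 0.256516 m² = 457999 Pa
457999 Pa ÷ (101325 Pa/atm) = 4.5201 atm

4.520 atm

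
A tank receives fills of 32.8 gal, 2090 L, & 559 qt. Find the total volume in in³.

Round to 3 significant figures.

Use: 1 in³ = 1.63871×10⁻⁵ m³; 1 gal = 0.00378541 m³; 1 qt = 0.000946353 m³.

1.67×10⁵ in³

32.8 gal × 0.00378541 = 0.124161 m³
2090 L × 0.001 = 2.09 m³
559 qt × 0.000946353 = 0.529011 m³
Combined: 0.124161 + 2.09 + 0.529011 = 2.74317 m³
In in³: 2.74317 / 1.63871×10⁻⁵ = 167398 in³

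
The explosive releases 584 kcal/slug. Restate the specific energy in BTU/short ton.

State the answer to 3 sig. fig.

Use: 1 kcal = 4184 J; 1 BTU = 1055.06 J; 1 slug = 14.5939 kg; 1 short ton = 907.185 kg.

584 kcal/slug × 4184 J/kcal ÷ 14.5939 kg/slug = 167430 J/kg
167430 J/kg ÷ 1055.06 J/BTU × 907.185 kg/short ton = 143963 BTU/short ton

1.44×10⁵ BTU/short ton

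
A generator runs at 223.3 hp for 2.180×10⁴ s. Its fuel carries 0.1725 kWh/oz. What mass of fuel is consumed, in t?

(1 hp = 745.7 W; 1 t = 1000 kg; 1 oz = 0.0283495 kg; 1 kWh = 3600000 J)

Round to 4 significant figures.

0.1657 t

223.3 hp → 166515 W
E = P × t = 166515 × 21800 = 3.63003×10⁹ J
0.1725 kWh/oz → 2.19051×10⁷ J/kg
m = E / e_s = 3.63003×10⁹ / 2.19051×10⁷ = 165.716 kg
In t: 165.716 / 1000 = 0.165716 t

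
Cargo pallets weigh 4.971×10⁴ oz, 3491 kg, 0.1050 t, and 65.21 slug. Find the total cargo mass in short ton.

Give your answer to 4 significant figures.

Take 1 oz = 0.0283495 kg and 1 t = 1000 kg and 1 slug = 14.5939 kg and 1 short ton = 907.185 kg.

6.566 short ton

4.971×10⁴ oz × 0.0283495 = 1409.25 kg
3491 kg (already kg)
0.1050 t × 1000 = 105 kg
65.21 slug × 14.5939 = 951.668 kg
Total: 1409.25 + 3491 + 105 + 951.668 = 5956.92 kg
In short ton: 5956.92 / 907.185 = 6.56638 short ton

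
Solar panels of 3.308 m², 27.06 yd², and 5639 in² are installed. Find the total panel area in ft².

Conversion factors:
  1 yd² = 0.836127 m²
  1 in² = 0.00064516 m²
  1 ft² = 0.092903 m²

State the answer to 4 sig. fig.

3.308 m² (already m²)
27.06 yd² × 0.836127 → 22.6256 m²
5639 in² × 0.00064516 → 3.63806 m²
Sum: 3.308 + 22.6256 + 3.63806 = 29.5717 m²
In ft²: 29.5717 / 0.092903 = 318.307 ft²

318.3 ft²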